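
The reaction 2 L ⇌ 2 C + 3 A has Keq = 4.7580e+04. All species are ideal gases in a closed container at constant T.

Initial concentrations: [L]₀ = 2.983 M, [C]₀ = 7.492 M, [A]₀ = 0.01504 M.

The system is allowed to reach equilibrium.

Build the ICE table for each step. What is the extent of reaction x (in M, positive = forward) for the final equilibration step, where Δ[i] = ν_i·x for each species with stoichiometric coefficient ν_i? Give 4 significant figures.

Q₀ = 2.1460e-05 vs Keq = 4.7580e+04 ⇒ Q<K, forward
Step 1:
                  L         C         A
  Initial     2.983     7.492   0.01504
  Change      -2.62      2.62      3.93
  Equil      0.3632     10.11     3.945
  solve Keq expr → x = 1.31; check Q = 4.7580e+04

x = 1.31 M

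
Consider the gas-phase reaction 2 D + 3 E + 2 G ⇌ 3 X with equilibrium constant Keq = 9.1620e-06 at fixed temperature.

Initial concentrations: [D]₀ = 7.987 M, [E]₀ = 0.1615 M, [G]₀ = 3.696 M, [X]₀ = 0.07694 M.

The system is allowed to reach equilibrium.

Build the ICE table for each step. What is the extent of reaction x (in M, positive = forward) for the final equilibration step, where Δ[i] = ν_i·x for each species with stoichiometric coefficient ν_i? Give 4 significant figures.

Q₀ = 1.2408e-04 vs Keq = 9.1620e-06 ⇒ Q>K, reverse
Step 1:
                   D          E          G          X
  I            7.987     0.1615      3.696    0.07694
  C          0.02467    0.03701    0.02467   -0.03701
  E            8.012     0.1985      3.721    0.03993
  solve Keq expr → x = -0.01234; check Q = 9.1620e-06

x = -0.01234 M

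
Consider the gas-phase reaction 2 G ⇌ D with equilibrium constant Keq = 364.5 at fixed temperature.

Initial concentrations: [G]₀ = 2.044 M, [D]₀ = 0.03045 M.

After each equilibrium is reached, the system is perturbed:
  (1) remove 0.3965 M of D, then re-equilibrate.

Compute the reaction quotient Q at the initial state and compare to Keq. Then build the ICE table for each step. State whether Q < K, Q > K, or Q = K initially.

Q₀ = 0.007288; Q < K (proceeds forward)

Q₀ = 0.007288 vs Keq = 364.5 ⇒ Q<K, forward
Step 1:
                  G         D
  I           2.044   0.03045
  C          -1.991    0.9955
  E         0.05305     1.026
  solve Keq expr → x = 0.9955; check Q = 364.5
Then remove 0.3965 M of D.
Step 2:
                  G         D
  I         0.05305    0.6294
  C        -0.01131  0.005656
  E         0.04174    0.6351
  solve Keq expr → x = 0.005656; check Q = 364.5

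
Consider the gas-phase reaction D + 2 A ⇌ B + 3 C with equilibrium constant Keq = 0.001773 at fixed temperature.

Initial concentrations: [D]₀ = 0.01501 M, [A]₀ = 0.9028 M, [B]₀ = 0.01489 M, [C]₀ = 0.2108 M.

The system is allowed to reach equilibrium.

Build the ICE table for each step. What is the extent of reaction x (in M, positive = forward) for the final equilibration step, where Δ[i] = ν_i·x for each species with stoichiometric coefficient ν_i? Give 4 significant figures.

x = -0.00905 M

Q₀ = 0.0114 vs Keq = 0.001773 ⇒ Q>K, reverse
Step 1:
                  D         A         B         C
  init      0.01501    0.9028   0.01489    0.2108
  Δ         0.00905    0.0181  -0.00905  -0.02715
  eq        0.02406    0.9209   0.00584    0.1837
  solve Keq expr → x = -0.00905; check Q = 0.001773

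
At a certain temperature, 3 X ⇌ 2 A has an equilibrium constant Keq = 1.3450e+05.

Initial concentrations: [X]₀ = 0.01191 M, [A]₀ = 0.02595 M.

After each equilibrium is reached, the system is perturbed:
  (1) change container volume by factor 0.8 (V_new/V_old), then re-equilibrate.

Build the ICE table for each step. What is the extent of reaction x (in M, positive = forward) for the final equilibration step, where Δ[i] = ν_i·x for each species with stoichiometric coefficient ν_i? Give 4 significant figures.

x = 5.7983e-05 M

Q₀ = 398.6 vs Keq = 1.3450e+05 ⇒ Q<K, forward
Step 1:
                  X         A
  Initial   0.01191   0.02595
  Change   -0.00992  0.006613
  Equil     0.00199   0.03256
  solve Keq expr → x = 0.003307; check Q = 1.3450e+05
Then change container volume by factor 0.8 (V_new/V_old).
Step 2:
                  X         A
  Initial  0.002488    0.0407
  Change  -1.7395e-04 1.1597e-04
  Equil    0.002314   0.04082
  solve Keq expr → x = 5.7983e-05; check Q = 1.3450e+05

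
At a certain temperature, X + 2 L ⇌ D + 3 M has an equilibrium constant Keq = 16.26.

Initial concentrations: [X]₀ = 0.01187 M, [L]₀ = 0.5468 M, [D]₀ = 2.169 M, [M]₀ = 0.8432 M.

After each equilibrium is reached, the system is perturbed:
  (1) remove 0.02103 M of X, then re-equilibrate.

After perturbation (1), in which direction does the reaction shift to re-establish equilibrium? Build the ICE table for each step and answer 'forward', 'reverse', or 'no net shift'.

Direction: reverse

Q₀ = 366.4 vs Keq = 16.26 ⇒ Q>K, reverse
Step 1:
                   X          L          D          M
  init       0.01187     0.5468      2.169     0.8432
  Δ          0.06503     0.1301   -0.06503    -0.1951
  eq          0.0769     0.6769      2.104     0.6481
  solve Keq expr → x = -0.06503; check Q = 16.26
Then remove 0.02103 M of X.
Step 2:
                   X          L          D          M
  init       0.05587     0.6769      2.104     0.6481
  Δ         0.008605    0.01721  -0.008605   -0.02581
  eq         0.06447     0.6941      2.095     0.6223
  solve Keq expr → x = -0.008605; check Q = 16.26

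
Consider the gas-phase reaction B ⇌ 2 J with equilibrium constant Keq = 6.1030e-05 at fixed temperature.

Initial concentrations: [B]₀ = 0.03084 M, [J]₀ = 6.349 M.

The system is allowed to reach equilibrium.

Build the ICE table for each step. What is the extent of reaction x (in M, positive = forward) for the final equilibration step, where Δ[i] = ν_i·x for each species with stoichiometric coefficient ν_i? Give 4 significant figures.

x = -3.168 M

Q₀ = 1307 vs Keq = 6.1030e-05 ⇒ Q>K, reverse
Step 1:
                  B         J
  Initial   0.03084     6.349
  Change      3.168    -6.335
  Equil       3.198   0.01397
  solve Keq expr → x = -3.168; check Q = 6.1030e-05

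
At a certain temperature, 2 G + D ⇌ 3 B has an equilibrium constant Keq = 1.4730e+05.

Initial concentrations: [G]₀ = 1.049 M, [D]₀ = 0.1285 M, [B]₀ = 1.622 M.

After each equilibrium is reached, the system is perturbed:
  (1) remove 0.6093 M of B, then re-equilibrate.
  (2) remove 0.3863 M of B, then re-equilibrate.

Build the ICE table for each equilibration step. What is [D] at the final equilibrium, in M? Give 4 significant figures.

Q₀ = 30.18 vs Keq = 1.4730e+05 ⇒ Q<K, forward
Step 1:
                   G          D          B
  Initial      1.049     0.1285      1.622
  Change     -0.2568    -0.1284     0.3852
  Equil       0.7922 8.7489e-05      2.007
  solve Keq expr → x = 0.1284; check Q = 1.4730e+05
Then remove 0.6093 M of B.
Step 2:
                   G          D          B
  Initial     0.7922 8.7489e-05      1.398
  Change  -1.1583e-04 -5.7915e-05 1.7374e-04
  Equil       0.7921 2.9574e-05      1.398
  solve Keq expr → x = 5.7915e-05; check Q = 1.4730e+05
Then remove 0.3863 M of B.
Step 3:
                   G          D          B
  Initial     0.7921 2.9574e-05      1.012
  Change  -3.6723e-05 -1.8362e-05 5.5085e-05
  Equil        0.792 1.1212e-05      1.012
  solve Keq expr → x = 1.8362e-05; check Q = 1.4730e+05

[D]_eq = 1.1212e-05 M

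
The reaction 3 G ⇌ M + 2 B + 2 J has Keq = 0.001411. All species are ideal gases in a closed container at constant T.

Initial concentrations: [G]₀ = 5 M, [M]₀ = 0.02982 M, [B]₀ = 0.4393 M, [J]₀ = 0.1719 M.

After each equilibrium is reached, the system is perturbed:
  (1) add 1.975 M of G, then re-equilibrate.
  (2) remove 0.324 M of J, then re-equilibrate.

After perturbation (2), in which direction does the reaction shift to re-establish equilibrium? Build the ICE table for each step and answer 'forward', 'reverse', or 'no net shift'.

Q₀ = 1.3604e-06 vs Keq = 0.001411 ⇒ Q<K, forward
Step 1:
                    G           M           B           J
  Initial           5     0.02982      0.4393      0.1719
  Change      -0.7446      0.2482      0.4964      0.4964
  Equil         4.255       0.278      0.9357      0.6683
  solve Keq expr → x = 0.2482; check Q = 0.001411
Then add 1.975 M of G.
Step 2:
                    G           M           B           J
  Initial        6.23       0.278      0.9357      0.6683
  Change      -0.2466      0.0822      0.1644      0.1644
  Equil         5.984      0.3602         1.1      0.8327
  solve Keq expr → x = 0.0822; check Q = 0.001411
Then remove 0.324 M of J.
Step 3:
                    G           M           B           J
  Initial       5.984      0.3602         1.1      0.5087
  Change      -0.2044     0.06813      0.1363      0.1363
  Equil         5.779      0.4284       1.236       0.645
  solve Keq expr → x = 0.06813; check Q = 0.001411

Direction: forward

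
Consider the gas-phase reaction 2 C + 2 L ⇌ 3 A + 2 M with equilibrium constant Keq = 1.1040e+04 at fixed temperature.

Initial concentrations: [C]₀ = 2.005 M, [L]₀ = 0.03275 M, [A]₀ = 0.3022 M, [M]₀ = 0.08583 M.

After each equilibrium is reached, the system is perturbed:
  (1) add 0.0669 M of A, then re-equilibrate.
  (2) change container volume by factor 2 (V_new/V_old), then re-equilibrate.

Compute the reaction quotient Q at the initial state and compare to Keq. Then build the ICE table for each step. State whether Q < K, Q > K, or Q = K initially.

Q₀ = 0.04715; Q < K (proceeds forward)

Q₀ = 0.04715 vs Keq = 1.1040e+04 ⇒ Q<K, forward
Step 1:
                   C          L          A          M
  init         2.005    0.03275     0.3022    0.08583
  Δ         -0.03263   -0.03263    0.04895    0.03263
  eq           1.972 1.1894e-04     0.3511     0.1185
  solve Keq expr → x = 0.01632; check Q = 1.1040e+04
Then add 0.0669 M of A.
Step 2:
                   C          L          A          M
  init         1.972 1.1894e-04      0.418     0.1185
  Δ       3.5483e-05 3.5483e-05 -5.3225e-05 -3.5483e-05
  eq           1.972 1.5443e-04      0.418     0.1184
  solve Keq expr → x = -1.7742e-05; check Q = 1.1040e+04
Then change container volume by factor 2 (V_new/V_old).
Step 3:
                   C          L          A          M
  init        0.9862 7.7213e-05      0.209    0.05921
  Δ       -2.2580e-05 -2.2580e-05 3.3870e-05 2.2580e-05
  eq          0.9862 5.4633e-05      0.209    0.05924
  solve Keq expr → x = 1.1290e-05; check Q = 1.1040e+04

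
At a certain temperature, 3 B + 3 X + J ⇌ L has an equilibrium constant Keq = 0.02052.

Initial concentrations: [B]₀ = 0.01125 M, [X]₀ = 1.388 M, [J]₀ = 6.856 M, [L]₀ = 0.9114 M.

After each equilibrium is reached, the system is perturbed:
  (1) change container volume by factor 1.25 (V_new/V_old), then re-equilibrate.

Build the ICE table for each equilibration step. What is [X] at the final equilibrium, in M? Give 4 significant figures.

[X]_eq = 1.92 M

Q₀ = 3.4915e+04 vs Keq = 0.02052 ⇒ Q>K, reverse
Step 1:
                    B           X           J           L
  init        0.01125       1.388       6.856      0.9114
  Δ            0.7587      0.7587      0.2529     -0.2529
  eq           0.7699       2.147       7.109      0.6585
  solve Keq expr → x = -0.2529; check Q = 0.02052
Then change container volume by factor 1.25 (V_new/V_old).
Step 2:
                    B           X           J           L
  init         0.6159       1.717       5.687      0.5268
  Δ             0.203       0.203     0.06765    -0.06765
  eq           0.8189        1.92       5.755      0.4592
  solve Keq expr → x = -0.06765; check Q = 0.02052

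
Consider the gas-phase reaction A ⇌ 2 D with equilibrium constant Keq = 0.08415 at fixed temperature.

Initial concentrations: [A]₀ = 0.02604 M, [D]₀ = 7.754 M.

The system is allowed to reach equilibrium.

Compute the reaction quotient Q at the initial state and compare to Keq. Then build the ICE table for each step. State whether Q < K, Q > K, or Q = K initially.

Q₀ = 2309 vs Keq = 0.08415 ⇒ Q>K, reverse
Step 1:
                   A          D
  I          0.02604      7.754
  C            3.601     -7.202
  E            3.627     0.5524
  solve Keq expr → x = -3.601; check Q = 0.08415

Q₀ = 2309; Q > K (proceeds reverse)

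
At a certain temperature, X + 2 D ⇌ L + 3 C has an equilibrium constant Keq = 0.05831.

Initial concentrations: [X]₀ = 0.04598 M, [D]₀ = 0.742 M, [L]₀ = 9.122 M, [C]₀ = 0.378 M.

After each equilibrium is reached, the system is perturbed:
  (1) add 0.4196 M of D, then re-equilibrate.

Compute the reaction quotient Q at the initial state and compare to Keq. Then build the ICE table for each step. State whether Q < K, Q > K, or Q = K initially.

Q₀ = 19.46 vs Keq = 0.05831 ⇒ Q>K, reverse
Step 1:
                   X          D          L          C
  I          0.04598      0.742      9.122      0.378
  C          0.09515     0.1903   -0.09515    -0.2855
  E           0.1411     0.9323      9.027    0.09254
  solve Keq expr → x = -0.09515; check Q = 0.05831
Then add 0.4196 M of D.
Step 2:
                   X          D          L          C
  I           0.1411      1.352      9.027    0.09254
  C        -0.007641   -0.01528   0.007641    0.02292
  E           0.1335      1.337      9.034     0.1155
  solve Keq expr → x = 0.007641; check Q = 0.05831

Q₀ = 19.46; Q > K (proceeds reverse)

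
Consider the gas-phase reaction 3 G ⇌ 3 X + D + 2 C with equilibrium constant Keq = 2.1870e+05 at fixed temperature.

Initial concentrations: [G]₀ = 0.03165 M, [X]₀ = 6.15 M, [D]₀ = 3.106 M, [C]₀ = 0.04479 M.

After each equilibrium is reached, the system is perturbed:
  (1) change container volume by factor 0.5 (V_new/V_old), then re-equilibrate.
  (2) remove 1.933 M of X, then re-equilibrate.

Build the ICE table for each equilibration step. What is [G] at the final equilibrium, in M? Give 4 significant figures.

[G]_eq = 0.06332 M

Q₀ = 4.5716e+04 vs Keq = 2.1870e+05 ⇒ Q<K, forward
Step 1:
                    G           X           D           C
  init        0.03165        6.15       3.106     0.04479
  Δ          -0.01085     0.01085    0.003617    0.007233
  eq           0.0208       6.161        3.11     0.05202
  solve Keq expr → x = 0.003617; check Q = 2.1870e+05
Then change container volume by factor 0.5 (V_new/V_old).
Step 2:
                    G           X           D           C
  init         0.0416       12.32       6.219       0.104
  Δ           0.03025    -0.03025    -0.01008    -0.02017
  eq          0.07185       12.29       6.209     0.08388
  solve Keq expr → x = -0.01008; check Q = 2.1870e+05
Then remove 1.933 M of X.
Step 3:
                    G           X           D           C
  init        0.07185       10.36       6.209     0.08388
  Δ         -0.008531    0.008531    0.002844    0.005687
  eq          0.06332       10.37       6.212     0.08957
  solve Keq expr → x = 0.002844; check Q = 2.1870e+05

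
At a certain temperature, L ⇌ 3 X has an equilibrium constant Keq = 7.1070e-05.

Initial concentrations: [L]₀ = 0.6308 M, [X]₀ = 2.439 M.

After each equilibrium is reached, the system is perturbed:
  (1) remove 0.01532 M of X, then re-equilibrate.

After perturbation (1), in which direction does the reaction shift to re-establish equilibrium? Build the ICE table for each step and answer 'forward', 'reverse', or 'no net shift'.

Q₀ = 23 vs Keq = 7.1070e-05 ⇒ Q>K, reverse
Step 1:
                  L         X
  init       0.6308     2.439
  Δ          0.7975    -2.392
  eq          1.428   0.04665
  solve Keq expr → x = -0.7975; check Q = 7.1070e-05
Then remove 0.01532 M of X.
Step 2:
                  L         X
  init        1.428   0.03133
  Δ       -0.005088   0.01526
  eq          1.423   0.04659
  solve Keq expr → x = 0.005088; check Q = 7.1070e-05

Direction: forward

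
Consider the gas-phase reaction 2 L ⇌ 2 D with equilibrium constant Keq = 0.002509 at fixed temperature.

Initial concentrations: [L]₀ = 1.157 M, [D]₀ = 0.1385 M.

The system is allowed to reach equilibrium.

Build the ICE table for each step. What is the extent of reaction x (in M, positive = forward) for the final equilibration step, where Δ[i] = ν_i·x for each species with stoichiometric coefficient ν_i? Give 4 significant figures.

x = -0.03835 M

Q₀ = 0.01433 vs Keq = 0.002509 ⇒ Q>K, reverse
Step 1:
                    L           D
  init          1.157      0.1385
  Δ            0.0767     -0.0767
  eq            1.234      0.0618
  solve Keq expr → x = -0.03835; check Q = 0.002509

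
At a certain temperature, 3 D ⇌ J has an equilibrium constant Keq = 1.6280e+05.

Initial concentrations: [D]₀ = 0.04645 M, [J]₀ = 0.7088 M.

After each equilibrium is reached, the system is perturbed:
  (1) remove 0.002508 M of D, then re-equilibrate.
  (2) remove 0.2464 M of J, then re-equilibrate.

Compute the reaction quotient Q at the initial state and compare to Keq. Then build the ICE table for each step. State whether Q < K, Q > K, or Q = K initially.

Q₀ = 7072; Q < K (proceeds forward)

Q₀ = 7072 vs Keq = 1.6280e+05 ⇒ Q<K, forward
Step 1:
                  D         J
  I         0.04645    0.7088
  C        -0.03004   0.01001
  E         0.01641    0.7188
  solve Keq expr → x = 0.01001; check Q = 1.6280e+05
Then remove 0.002508 M of D.
Step 2:
                  D         J
  I          0.0139    0.7188
  C        0.002502 -8.3388e-04
  E          0.0164     0.718
  solve Keq expr → x = -8.3388e-04; check Q = 1.6280e+05
Then remove 0.2464 M of J.
Step 3:
                  D         J
  I          0.0164    0.4716
  C       -0.002137 7.1230e-04
  E         0.01426    0.4723
  solve Keq expr → x = 7.1230e-04; check Q = 1.6280e+05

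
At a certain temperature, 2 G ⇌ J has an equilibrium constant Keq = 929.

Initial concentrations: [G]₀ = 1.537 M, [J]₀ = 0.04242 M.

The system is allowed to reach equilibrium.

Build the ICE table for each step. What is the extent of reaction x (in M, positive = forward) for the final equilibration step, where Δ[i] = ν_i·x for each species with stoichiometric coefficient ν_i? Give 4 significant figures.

Q₀ = 0.01796 vs Keq = 929 ⇒ Q<K, forward
Step 1:
                   G          J
  I            1.537    0.04242
  C           -1.508     0.7539
  E          0.02928     0.7963
  solve Keq expr → x = 0.7539; check Q = 929

x = 0.7539 M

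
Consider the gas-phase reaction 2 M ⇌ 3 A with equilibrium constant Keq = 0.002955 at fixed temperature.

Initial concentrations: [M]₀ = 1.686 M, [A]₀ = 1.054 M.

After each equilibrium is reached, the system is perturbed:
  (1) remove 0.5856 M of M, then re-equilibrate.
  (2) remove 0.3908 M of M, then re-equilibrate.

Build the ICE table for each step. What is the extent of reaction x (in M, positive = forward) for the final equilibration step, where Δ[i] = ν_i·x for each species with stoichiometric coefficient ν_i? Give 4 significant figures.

x = -0.01036 M

Q₀ = 0.4119 vs Keq = 0.002955 ⇒ Q>K, reverse
Step 1:
                   M          A
  I            1.686      1.054
  C           0.5396    -0.8094
  E            2.226     0.2446
  solve Keq expr → x = -0.2698; check Q = 0.002955
Then remove 0.5856 M of M.
Step 2:
                   M          A
  I             1.64     0.2446
  C           0.0285   -0.04275
  E            1.668     0.2019
  solve Keq expr → x = -0.01425; check Q = 0.002955
Then remove 0.3908 M of M.
Step 3:
                   M          A
  I            1.278     0.2019
  C          0.02072   -0.03108
  E            1.298     0.1708
  solve Keq expr → x = -0.01036; check Q = 0.002955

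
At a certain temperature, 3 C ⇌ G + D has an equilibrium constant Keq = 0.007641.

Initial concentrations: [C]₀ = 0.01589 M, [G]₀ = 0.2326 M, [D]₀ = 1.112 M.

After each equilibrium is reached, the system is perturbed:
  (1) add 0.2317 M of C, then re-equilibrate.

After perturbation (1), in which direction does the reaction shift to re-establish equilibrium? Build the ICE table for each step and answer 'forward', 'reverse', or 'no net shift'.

Q₀ = 6.4468e+04 vs Keq = 0.007641 ⇒ Q>K, reverse
Step 1:
                    C           G           D
  Initial     0.01589      0.2326       1.112
  Change       0.6887     -0.2296     -0.2296
  Equil        0.7046    0.003029      0.8824
  solve Keq expr → x = -0.2296; check Q = 0.007641
Then add 0.2317 M of C.
Step 2:
                    C           G           D
  Initial      0.9363    0.003029      0.8824
  Change     -0.01138    0.003793    0.003793
  Equil        0.9249    0.006822      0.8862
  solve Keq expr → x = 0.003793; check Q = 0.007641

Direction: forward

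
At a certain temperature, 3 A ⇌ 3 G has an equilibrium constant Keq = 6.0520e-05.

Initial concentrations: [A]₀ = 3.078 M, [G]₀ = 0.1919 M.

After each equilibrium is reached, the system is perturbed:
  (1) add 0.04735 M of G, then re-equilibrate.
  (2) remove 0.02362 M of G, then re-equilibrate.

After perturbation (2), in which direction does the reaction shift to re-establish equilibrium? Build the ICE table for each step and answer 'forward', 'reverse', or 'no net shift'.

Direction: forward

Q₀ = 2.4234e-04 vs Keq = 6.0520e-05 ⇒ Q>K, reverse
Step 1:
                    A           G
  Initial       3.078      0.1919
  Change      0.06837    -0.06837
  Equil         3.146      0.1235
  solve Keq expr → x = -0.02279; check Q = 6.0520e-05
Then add 0.04735 M of G.
Step 2:
                    A           G
  Initial       3.146      0.1709
  Change      0.04556    -0.04556
  Equil         3.192      0.1253
  solve Keq expr → x = -0.01519; check Q = 6.0520e-05
Then remove 0.02362 M of G.
Step 3:
                    A           G
  Initial       3.192      0.1017
  Change     -0.02273     0.02273
  Equil         3.169      0.1244
  solve Keq expr → x = 0.007576; check Q = 6.0520e-05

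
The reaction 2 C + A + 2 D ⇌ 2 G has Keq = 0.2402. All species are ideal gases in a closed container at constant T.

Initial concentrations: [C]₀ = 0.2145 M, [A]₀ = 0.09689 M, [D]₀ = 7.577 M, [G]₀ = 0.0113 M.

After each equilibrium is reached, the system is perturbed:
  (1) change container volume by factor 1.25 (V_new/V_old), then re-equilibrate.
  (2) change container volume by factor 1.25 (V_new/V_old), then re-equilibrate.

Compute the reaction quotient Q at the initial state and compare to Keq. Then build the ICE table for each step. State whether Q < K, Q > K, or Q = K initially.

Q₀ = 4.9892e-04; Q < K (proceeds forward)

Q₀ = 4.9892e-04 vs Keq = 0.2402 ⇒ Q<K, forward
Step 1:
                    C           A           D           G
  Initial      0.2145     0.09689       7.577      0.0113
  Change     -0.09118    -0.04559    -0.09118     0.09118
  Equil        0.1233      0.0513       7.486      0.1025
  solve Keq expr → x = 0.04559; check Q = 0.2402
Then change container volume by factor 1.25 (V_new/V_old).
Step 2:
                    C           A           D           G
  Initial     0.09866     0.04104       5.989     0.08198
  Change       0.0117    0.005851      0.0117     -0.0117
  Equil        0.1104     0.04689           6     0.07028
  solve Keq expr → x = -0.005851; check Q = 0.2402
Then change container volume by factor 1.25 (V_new/V_old).
Step 3:
                    C           A           D           G
  Initial     0.08829     0.03751         4.8     0.05622
  Change     0.009124    0.004562    0.009124   -0.009124
  Equil       0.09741     0.04208       4.809      0.0471
  solve Keq expr → x = -0.004562; check Q = 0.2402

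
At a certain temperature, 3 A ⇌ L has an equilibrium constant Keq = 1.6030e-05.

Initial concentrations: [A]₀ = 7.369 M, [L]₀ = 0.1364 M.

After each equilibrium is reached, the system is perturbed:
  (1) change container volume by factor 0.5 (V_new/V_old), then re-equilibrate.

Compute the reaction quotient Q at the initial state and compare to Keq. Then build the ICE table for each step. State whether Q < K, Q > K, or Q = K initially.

Q₀ = 3.4087e-04 vs Keq = 1.6030e-05 ⇒ Q>K, reverse
Step 1:
                    A           L
  I             7.369      0.1364
  C            0.3868     -0.1289
  E             7.756    0.007478
  solve Keq expr → x = -0.1289; check Q = 1.6030e-05
Then change container volume by factor 0.5 (V_new/V_old).
Step 2:
                    A           L
  I             15.51     0.01496
  C           -0.1301     0.04338
  E             15.38     0.05833
  solve Keq expr → x = 0.04338; check Q = 1.6030e-05

Q₀ = 3.4087e-04; Q > K (proceeds reverse)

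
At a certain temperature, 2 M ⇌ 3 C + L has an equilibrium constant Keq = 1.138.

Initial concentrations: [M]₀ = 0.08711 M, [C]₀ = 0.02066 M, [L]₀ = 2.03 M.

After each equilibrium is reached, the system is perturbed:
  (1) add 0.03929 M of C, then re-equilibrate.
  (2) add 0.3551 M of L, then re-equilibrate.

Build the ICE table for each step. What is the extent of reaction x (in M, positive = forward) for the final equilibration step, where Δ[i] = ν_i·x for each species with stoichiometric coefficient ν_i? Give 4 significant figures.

Q₀ = 0.002359 vs Keq = 1.138 ⇒ Q<K, forward
Step 1:
                    M           C           L
  Initial     0.08711     0.02066        2.03
  Change     -0.04863     0.07295     0.02432
  Equil       0.03848     0.09361       2.054
  solve Keq expr → x = 0.02432; check Q = 1.138
Then add 0.03929 M of C.
Step 2:
                    M           C           L
  Initial     0.03848      0.1329       2.054
  Change      0.01287    -0.01931   -0.006437
  Equil       0.05135      0.1136       2.048
  solve Keq expr → x = -0.006437; check Q = 1.138
Then add 0.3551 M of L.
Step 3:
                    M           C           L
  Initial     0.05135      0.1136       2.403
  Change     0.002035   -0.003053   -0.001018
  Equil       0.05339      0.1105       2.402
  solve Keq expr → x = -0.001018; check Q = 1.138

x = -0.001018 M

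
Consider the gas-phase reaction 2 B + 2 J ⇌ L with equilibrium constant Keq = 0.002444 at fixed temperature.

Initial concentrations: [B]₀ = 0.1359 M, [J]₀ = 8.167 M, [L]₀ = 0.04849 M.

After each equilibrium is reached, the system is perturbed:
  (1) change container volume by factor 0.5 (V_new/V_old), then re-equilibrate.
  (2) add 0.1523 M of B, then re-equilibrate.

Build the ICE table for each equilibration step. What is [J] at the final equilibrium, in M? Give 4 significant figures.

Q₀ = 0.03936 vs Keq = 0.002444 ⇒ Q>K, reverse
Step 1:
                    B           J           L
  I            0.1359       8.167     0.04849
  C           0.08129     0.08129    -0.04065
  E            0.2172       8.248    0.007844
  solve Keq expr → x = -0.04065; check Q = 0.002444
Then change container volume by factor 0.5 (V_new/V_old).
Step 2:
                    B           J           L
  I            0.4344        16.5     0.01569
  C           -0.1083     -0.1083     0.05413
  E            0.3261       16.39     0.06982
  solve Keq expr → x = 0.05413; check Q = 0.002444
Then add 0.1523 M of B.
Step 3:
                    B           J           L
  I            0.4784       16.39     0.06982
  C           -0.0736     -0.0736      0.0368
  E            0.4048       16.31      0.1066
  solve Keq expr → x = 0.0368; check Q = 0.002444

[J]_eq = 16.31 M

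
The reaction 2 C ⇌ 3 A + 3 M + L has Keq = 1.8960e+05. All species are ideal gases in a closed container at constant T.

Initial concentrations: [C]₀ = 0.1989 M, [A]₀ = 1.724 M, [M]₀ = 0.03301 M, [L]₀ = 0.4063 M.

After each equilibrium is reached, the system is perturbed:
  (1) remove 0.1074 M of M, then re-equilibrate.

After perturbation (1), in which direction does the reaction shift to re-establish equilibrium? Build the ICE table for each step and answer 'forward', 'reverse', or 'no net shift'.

Q₀ = 0.001893 vs Keq = 1.8960e+05 ⇒ Q<K, forward
Step 1:
                   C          A          M          L
  init        0.1989      1.724    0.03301     0.4063
  Δ           -0.198      0.297      0.297    0.09901
  eq      8.8927e-04      2.021       0.33     0.5053
  solve Keq expr → x = 0.09901; check Q = 1.8960e+05
Then remove 0.1074 M of M.
Step 2:
                   C          A          M          L
  init    8.8927e-04      2.021     0.2226     0.5053
  Δ       -3.9430e-04 5.9145e-04 5.9145e-04 1.9715e-04
  eq      4.9497e-04      2.022     0.2232     0.5055
  solve Keq expr → x = 1.9715e-04; check Q = 1.8960e+05

Direction: forward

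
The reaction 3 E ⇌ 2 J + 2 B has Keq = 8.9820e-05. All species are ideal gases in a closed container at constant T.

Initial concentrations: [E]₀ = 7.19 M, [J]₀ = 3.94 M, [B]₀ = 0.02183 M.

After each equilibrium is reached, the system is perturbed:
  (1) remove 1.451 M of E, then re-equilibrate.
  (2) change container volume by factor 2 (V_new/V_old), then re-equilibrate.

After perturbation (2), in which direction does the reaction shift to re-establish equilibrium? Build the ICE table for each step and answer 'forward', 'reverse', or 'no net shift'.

Direction: forward

Q₀ = 1.9903e-05 vs Keq = 8.9820e-05 ⇒ Q<K, forward
Step 1:
                  E         J         B
  init         7.19      3.94   0.02183
  Δ        -0.03588   0.02392   0.02392
  eq          7.154     3.964   0.04575
  solve Keq expr → x = 0.01196; check Q = 8.9820e-05
Then remove 1.451 M of E.
Step 2:
                  E         J         B
  init        5.703     3.964   0.04575
  Δ         0.01937  -0.01291  -0.01291
  eq          5.722     3.951   0.03284
  solve Keq expr → x = -0.006457; check Q = 8.9820e-05
Then change container volume by factor 2 (V_new/V_old).
Step 3:
                  E         J         B
  init        2.861     1.976   0.01642
  Δ       -0.009905  0.006603  0.006603
  eq          2.851     1.982   0.02302
  solve Keq expr → x = 0.003302; check Q = 8.9820e-05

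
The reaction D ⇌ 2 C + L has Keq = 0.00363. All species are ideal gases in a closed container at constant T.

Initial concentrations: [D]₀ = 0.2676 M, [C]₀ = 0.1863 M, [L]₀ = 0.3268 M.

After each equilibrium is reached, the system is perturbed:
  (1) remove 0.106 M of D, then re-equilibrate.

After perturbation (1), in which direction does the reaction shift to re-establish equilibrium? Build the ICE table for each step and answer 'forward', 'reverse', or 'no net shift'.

Direction: reverse

Q₀ = 0.04239 vs Keq = 0.00363 ⇒ Q>K, reverse
Step 1:
                    D           C           L
  init         0.2676      0.1863      0.3268
  Δ           0.05979     -0.1196    -0.05979
  eq           0.3274     0.06672       0.267
  solve Keq expr → x = -0.05979; check Q = 0.00363
Then remove 0.106 M of D.
Step 2:
                    D           C           L
  init         0.2214     0.06672       0.267
  Δ          0.005318    -0.01064   -0.005318
  eq           0.2267     0.05608      0.2617
  solve Keq expr → x = -0.005318; check Q = 0.00363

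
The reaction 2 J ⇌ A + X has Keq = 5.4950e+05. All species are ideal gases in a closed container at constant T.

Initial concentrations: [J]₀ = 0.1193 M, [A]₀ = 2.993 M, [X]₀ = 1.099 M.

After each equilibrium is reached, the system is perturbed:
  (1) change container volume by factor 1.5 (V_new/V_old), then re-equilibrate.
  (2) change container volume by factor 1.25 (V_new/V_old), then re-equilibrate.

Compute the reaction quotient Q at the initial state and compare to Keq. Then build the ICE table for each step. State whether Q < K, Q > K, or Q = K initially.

Q₀ = 231.1; Q < K (proceeds forward)

Q₀ = 231.1 vs Keq = 5.4950e+05 ⇒ Q<K, forward
Step 1:
                    J           A           X
  Initial      0.1193       2.993       1.099
  Change      -0.1168     0.05838     0.05838
  Equil      0.002535       3.051       1.157
  solve Keq expr → x = 0.05838; check Q = 5.4950e+05
Then change container volume by factor 1.5 (V_new/V_old).
Step 2:
                    J           A           X
  Initial     0.00169       2.034      0.7716
  Change            0           0           0
  Equil       0.00169       2.034      0.7716
  solve Keq expr → x = 0; check Q = 5.4950e+05
Then change container volume by factor 1.25 (V_new/V_old).
Step 3:
                    J           A           X
  Initial    0.001352       1.627      0.6173
  Change            0           0           0
  Equil      0.001352       1.627      0.6173
  solve Keq expr → x = 0; check Q = 5.4950e+05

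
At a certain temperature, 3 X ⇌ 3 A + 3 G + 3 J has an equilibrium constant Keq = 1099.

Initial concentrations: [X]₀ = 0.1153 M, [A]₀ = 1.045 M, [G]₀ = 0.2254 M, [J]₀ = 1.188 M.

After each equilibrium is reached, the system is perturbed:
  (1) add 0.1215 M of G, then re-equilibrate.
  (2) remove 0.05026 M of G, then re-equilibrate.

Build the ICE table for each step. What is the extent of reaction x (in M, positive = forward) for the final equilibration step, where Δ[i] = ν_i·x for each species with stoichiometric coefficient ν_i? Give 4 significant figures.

x = 0.001842 M

Q₀ = 14.29 vs Keq = 1099 ⇒ Q<K, forward
Step 1:
                    X           A           G           J
  init         0.1153       1.045      0.2254       1.188
  Δ          -0.07427     0.07427     0.07427     0.07427
  eq          0.04103       1.119      0.2997       1.262
  solve Keq expr → x = 0.02476; check Q = 1099
Then add 0.1215 M of G.
Step 2:
                    X           A           G           J
  init        0.04103       1.119      0.4212       1.262
  Δ           0.01352    -0.01352    -0.01352    -0.01352
  eq          0.05455       1.106      0.4077       1.249
  solve Keq expr → x = -0.004506; check Q = 1099
Then remove 0.05026 M of G.
Step 3:
                    X           A           G           J
  init        0.05455       1.106      0.3574       1.249
  Δ         -0.005527    0.005527    0.005527    0.005527
  eq          0.04902       1.111      0.3629       1.254
  solve Keq expr → x = 0.001842; check Q = 1099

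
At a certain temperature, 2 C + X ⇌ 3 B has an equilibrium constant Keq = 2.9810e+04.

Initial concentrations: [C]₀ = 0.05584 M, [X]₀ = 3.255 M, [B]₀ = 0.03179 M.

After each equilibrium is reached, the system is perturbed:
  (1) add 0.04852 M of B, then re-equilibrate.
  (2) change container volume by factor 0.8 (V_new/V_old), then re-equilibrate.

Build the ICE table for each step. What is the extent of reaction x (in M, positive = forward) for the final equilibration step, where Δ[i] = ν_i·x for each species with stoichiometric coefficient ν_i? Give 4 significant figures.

Q₀ = 0.003165 vs Keq = 2.9810e+04 ⇒ Q<K, forward
Step 1:
                   C          X          B
  Initial    0.05584      3.255    0.03179
  Change    -0.05571   -0.02786    0.08357
  Equil   1.2633e-04      3.227     0.1154
  solve Keq expr → x = 0.02786; check Q = 2.9810e+04
Then add 0.04852 M of B.
Step 2:
                   C          X          B
  Initial 1.2633e-04      3.227     0.1639
  Change  8.7310e-05 4.3655e-05 -1.3097e-04
  Equil   2.1364e-04      3.227     0.1637
  solve Keq expr → x = -4.3655e-05; check Q = 2.9810e+04
Then change container volume by factor 0.8 (V_new/V_old).
Step 3:
                   C          X          B
  Initial 2.6705e-04      4.034     0.2047
  Change           0          0          0
  Equil   2.6705e-04      4.034     0.2047
  solve Keq expr → x = 0; check Q = 2.9810e+04

x = 0 M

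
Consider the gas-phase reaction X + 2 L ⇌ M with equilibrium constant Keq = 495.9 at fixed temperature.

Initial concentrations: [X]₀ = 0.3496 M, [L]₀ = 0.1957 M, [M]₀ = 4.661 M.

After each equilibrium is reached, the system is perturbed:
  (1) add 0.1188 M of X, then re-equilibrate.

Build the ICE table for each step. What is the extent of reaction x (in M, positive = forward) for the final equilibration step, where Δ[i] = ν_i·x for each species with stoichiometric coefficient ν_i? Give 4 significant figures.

Q₀ = 348.1 vs Keq = 495.9 ⇒ Q<K, forward
Step 1:
                  X         L         M
  init       0.3496    0.1957     4.661
  Δ        -0.01404  -0.02809   0.01404
  eq         0.3356    0.1676     4.675
  solve Keq expr → x = 0.01404; check Q = 495.9
Then add 0.1188 M of X.
Step 2:
                  X         L         M
  init       0.4544    0.1676     4.675
  Δ        -0.01083  -0.02165   0.01083
  eq         0.4435     0.146     4.686
  solve Keq expr → x = 0.01083; check Q = 495.9

x = 0.01083 M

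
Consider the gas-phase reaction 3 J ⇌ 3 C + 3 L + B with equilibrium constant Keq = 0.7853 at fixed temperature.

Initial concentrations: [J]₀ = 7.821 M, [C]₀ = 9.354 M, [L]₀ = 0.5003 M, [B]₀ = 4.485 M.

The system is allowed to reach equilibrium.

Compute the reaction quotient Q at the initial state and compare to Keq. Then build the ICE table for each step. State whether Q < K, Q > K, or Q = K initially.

Q₀ = 0.9609; Q > K (proceeds reverse)

Q₀ = 0.9609 vs Keq = 0.7853 ⇒ Q>K, reverse
Step 1:
                  J         C         L         B
  I           7.821     9.354    0.5003     4.485
  C         0.02901  -0.02901  -0.02901 -0.009669
  E            7.85     9.325    0.4713     4.475
  solve Keq expr → x = -0.009669; check Q = 0.7853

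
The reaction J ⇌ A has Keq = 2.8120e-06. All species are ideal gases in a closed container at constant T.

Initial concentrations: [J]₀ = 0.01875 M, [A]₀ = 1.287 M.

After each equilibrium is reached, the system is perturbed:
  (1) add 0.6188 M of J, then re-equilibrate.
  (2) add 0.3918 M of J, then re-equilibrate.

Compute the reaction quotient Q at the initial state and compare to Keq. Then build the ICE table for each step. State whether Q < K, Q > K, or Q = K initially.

Q₀ = 68.64 vs Keq = 2.8120e-06 ⇒ Q>K, reverse
Step 1:
                  J         A
  init      0.01875     1.287
  Δ           1.287    -1.287
  eq          1.306 3.6718e-06
  solve Keq expr → x = -1.287; check Q = 2.8120e-06
Then add 0.6188 M of J.
Step 2:
                  J         A
  init        1.925 3.6718e-06
  Δ       -1.7401e-06 1.7401e-06
  eq          1.925 5.4118e-06
  solve Keq expr → x = 1.7401e-06; check Q = 2.8120e-06
Then add 0.3918 M of J.
Step 3:
                  J         A
  init        2.316 5.4118e-06
  Δ       -1.1017e-06 1.1017e-06
  eq          2.316 6.5136e-06
  solve Keq expr → x = 1.1017e-06; check Q = 2.8120e-06

Q₀ = 68.64; Q > K (proceeds reverse)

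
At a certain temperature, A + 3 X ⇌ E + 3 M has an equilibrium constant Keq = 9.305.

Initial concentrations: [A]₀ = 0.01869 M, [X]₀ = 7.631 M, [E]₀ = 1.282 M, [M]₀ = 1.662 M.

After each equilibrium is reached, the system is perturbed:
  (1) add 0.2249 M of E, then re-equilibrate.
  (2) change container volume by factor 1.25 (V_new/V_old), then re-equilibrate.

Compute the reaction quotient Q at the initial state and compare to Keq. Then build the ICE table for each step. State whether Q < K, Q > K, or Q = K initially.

Q₀ = 0.7086 vs Keq = 9.305 ⇒ Q<K, forward
Step 1:
                    A           X           E           M
  init        0.01869       7.631       1.282       1.662
  Δ          -0.01708    -0.05123     0.01708     0.05123
  eq         0.001612        7.58       1.299       1.713
  solve Keq expr → x = 0.01708; check Q = 9.305
Then add 0.2249 M of E.
Step 2:
                    A           X           E           M
  init       0.001612        7.58       1.524       1.713
  Δ        2.7540e-04  8.2621e-04 -2.7540e-04 -8.2621e-04
  eq         0.001888       7.581       1.524       1.712
  solve Keq expr → x = -2.7540e-04; check Q = 9.305
Then change container volume by factor 1.25 (V_new/V_old).
Step 3:
                    A           X           E           M
  init        0.00151       6.064       1.219        1.37
  Δ                 0           0           0           0
  eq          0.00151       6.064       1.219        1.37
  solve Keq expr → x = 0; check Q = 9.305

Q₀ = 0.7086; Q < K (proceeds forward)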